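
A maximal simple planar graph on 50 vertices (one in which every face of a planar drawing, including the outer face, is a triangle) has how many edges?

In a plane triangulation 3F = 2E and V − E + F = 2, so E = 3V − 6 = 3·50 − 6 = 144.

144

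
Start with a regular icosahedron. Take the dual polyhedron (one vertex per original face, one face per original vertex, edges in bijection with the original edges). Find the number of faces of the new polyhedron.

12

The base solid has V = 12, E = 30, F = 20.
The dual swaps V and F and preserves E: V′ = F = 20, E′ = E = 30, F′ = V = 12.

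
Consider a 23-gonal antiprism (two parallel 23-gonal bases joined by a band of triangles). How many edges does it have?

An antiprism on an n-gon has two n-gon caps and 2n triangles: V = 2·23 = 46, E = 4·23 = 92, F = 2·23 + 2 = 48.

92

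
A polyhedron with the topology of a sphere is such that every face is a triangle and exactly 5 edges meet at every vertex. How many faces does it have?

20

Each face has 3 edges and each edge borders two faces, so 2E = 3F.
Each vertex has degree 5, so 5V = 2E and hence V = 3F/5.
Euler: V − E + F = 2 ⇒ (3F/5) − (3F/2) + F = 2.
Multiply by 10: (6 − 15 + 10)F = 20, i.e. 1F = 20.
So F = 20, E = 3·20/2 = 30, V = 3·20/5 = 12.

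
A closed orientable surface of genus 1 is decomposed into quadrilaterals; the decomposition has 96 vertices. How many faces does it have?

χ = 2 − 2·1 = 0, and every face is a square so 4F = 2E.
V − E + F = 0 with E = 4F/2 gives 96 − (4/2 − 1)·F = 0, so F = 96 and E = 192.

96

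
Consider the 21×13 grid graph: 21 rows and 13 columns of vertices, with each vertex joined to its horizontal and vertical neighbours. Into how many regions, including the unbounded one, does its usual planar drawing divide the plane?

The grid has V = 21·13 = 273 vertices and E = 21·12 + 13·20 = 512 edges.
F = 2 − V + E = 2 − 273 + 512 = 241.

241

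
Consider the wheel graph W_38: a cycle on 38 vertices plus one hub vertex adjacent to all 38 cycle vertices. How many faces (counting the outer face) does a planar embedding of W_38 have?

W_38 has V = 38 + 1 = 39 vertices and E = 2·38 = 76 edges.
By Euler's formula F = 2 − V + E = 2 − 39 + 76 = 39.

39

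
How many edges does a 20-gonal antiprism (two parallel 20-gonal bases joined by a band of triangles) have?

An antiprism on an n-gon has two n-gon caps and 2n triangles: V = 2·20 = 40, E = 4·20 = 80, F = 2·20 + 2 = 42.
Check: V − E + F = 40 − 80 + 42 = 2.

80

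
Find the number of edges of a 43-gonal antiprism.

An antiprism on an n-gon has two n-gon caps and 2n triangles: V = 2·43 = 86, E = 4·43 = 172, F = 2·43 + 2 = 88.

172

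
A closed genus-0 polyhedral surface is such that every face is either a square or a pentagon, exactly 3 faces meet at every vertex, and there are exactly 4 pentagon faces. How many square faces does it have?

Let x be the number of squares; then F = 4 + x.
Edge–face incidences: 2E = 5·4 + 4·x = 20 + 4x.
Every vertex has degree 3, so 3V = 2E.
Euler: V − E + F = 2 ⇒ (2E)/3 − E + (4 + x) = 2.
Multiply by 6: 2·(2E) − 3·(2E) + 6·(4 + x) = 12, i.e. 24 + 6x − (20 + 4x) = 12.
Collecting terms: 2x + 4 = 12, so 2x = 8, so x = 4.
Then 2E = 20 + 4·4 = 36, so E = 18, V = 2E/3 = 12, F = 4 + 4 = 8.

4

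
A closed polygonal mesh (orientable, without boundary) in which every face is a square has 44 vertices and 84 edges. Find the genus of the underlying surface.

Every face is a square and each edge borders two faces, so 4F = 2·84, giving F = 42.
χ = V − E + F = 44 − 84 + 42 = 2.
For a closed orientable surface χ = 2 − 2g, so g = (2 − (2))/2 = 0.

0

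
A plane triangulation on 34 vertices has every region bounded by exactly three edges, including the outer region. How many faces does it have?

In a plane triangulation 3F = 2E and V − E + F = 2, so F = 2V − 4 = 2·34 − 4 = 64.

64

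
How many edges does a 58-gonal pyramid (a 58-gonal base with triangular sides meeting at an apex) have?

A pyramid on an n-gon base has one n-gon and n triangles: V = 58 + 1 = 59, E = 2·58 = 116, F = 58 + 1 = 59.

116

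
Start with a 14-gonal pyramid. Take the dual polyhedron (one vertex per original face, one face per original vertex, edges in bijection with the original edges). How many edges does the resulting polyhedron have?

28

The base solid has V = 15, E = 28, F = 15.
The dual swaps V and F and preserves E: V′ = F = 15, E′ = E = 28, F′ = V = 15.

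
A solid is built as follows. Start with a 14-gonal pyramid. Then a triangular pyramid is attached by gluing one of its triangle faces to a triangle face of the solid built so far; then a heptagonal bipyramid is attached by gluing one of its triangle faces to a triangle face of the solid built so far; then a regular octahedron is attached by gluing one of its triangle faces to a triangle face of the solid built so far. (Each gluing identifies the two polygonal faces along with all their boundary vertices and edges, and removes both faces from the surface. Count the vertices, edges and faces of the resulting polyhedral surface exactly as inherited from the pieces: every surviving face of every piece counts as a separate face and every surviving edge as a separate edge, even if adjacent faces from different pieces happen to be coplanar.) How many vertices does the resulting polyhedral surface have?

25

A 14-gonal pyramid: V=15, E=28, F=15.
Attach a triangular pyramid (V=4, E=6, F=4) along a 3-gon: merge 3 vertices and 3 edges, delete both glued faces → V=16, E=31, F=17.
Attach a heptagonal bipyramid (V=9, E=21, F=14) along a 3-gon: merge 3 vertices and 3 edges, delete both glued faces → V=22, E=49, F=29.
Attach a regular octahedron (V=6, E=12, F=8) along a 3-gon: merge 3 vertices and 3 edges, delete both glued faces → V=25, E=58, F=35.
Check: V − E + F = 25 − 58 + 35 = 2.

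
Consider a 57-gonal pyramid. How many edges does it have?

A pyramid on an n-gon base has one n-gon and n triangles: V = 57 + 1 = 58, E = 2·57 = 114, F = 57 + 1 = 58.

114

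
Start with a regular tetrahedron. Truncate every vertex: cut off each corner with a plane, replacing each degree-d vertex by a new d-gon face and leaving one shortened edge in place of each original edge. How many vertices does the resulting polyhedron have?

12

The base solid has V = 4, E = 6, F = 4.
Truncation replaces each original edge-end by a new vertex, so V′ = 2E = 12.
Each original edge survives, and each old vertex of degree d contributes d new edges; summing degrees gives Σd = 2E, so E′ = E + 2E = 3E = 18.
Each original face survives and each original vertex becomes one new face: F′ = F + V = 8.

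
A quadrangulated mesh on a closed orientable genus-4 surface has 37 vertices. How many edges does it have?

86

χ = 2 − 2·4 = -6, and every face is a square so 4F = 2E.
V − E + F = -6 with E = 4F/2 gives 37 − (4/2 − 1)·F = -6, so F = 43 and E = 86.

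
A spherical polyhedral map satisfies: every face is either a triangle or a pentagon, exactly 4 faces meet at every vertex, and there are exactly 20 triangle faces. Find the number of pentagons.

Let x be the number of pentagons; then F = 20 + x.
Edge–face incidences: 2E = 3·20 + 5·x = 60 + 5x.
Every vertex has degree 4, so 4V = 2E.
Euler: V − E + F = 2 ⇒ (2E)/4 − E + (20 + x) = 2.
Multiply by 8: 2·(2E) − 4·(2E) + 8·(20 + x) = 16, i.e. 160 + 8x − 2·(60 + 5x) = 16.
Collecting terms: −2x + 40 = 16, so −2x = −24, so x = 12.
Then 2E = 60 + 5·12 = 120, so E = 60, V = 2E/4 = 30, F = 20 + 12 = 32.

12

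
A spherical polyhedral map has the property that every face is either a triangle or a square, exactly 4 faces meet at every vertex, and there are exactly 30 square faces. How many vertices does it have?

Let x be the number of triangles; then F = 30 + x.
Edge–face incidences: 2E = 4·30 + 3·x = 120 + 3x.
Every vertex has degree 4, so 4V = 2E.
Euler: V − E + F = 2 ⇒ (2E)/4 − E + (30 + x) = 2.
Multiply by 8: 2·(2E) − 4·(2E) + 8·(30 + x) = 16, i.e. 240 + 8x − 2·(120 + 3x) = 16.
Collecting terms: 2x = 16, so x = 8.
Then 2E = 120 + 3·8 = 144, so E = 72, V = 2E/4 = 36, F = 30 + 8 = 38.

36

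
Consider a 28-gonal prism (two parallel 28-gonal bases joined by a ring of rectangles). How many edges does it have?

84

A prism on an n-gon has two n-gon bases and n rectangular sides: V = 2·28 = 56, E = 3·28 = 84, F = 28 + 2 = 30.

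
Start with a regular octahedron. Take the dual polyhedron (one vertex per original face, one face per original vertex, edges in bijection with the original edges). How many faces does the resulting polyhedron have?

6

The base solid has V = 6, E = 12, F = 8.
The dual swaps V and F and preserves E: V′ = F = 8, E′ = E = 12, F′ = V = 6.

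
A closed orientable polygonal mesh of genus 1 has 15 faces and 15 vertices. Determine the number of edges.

For a closed orientable surface of genus 1, χ = 2 − 2·1 = 0.
E = V + F − (0) = 15 + 15 − (0) = 30.

30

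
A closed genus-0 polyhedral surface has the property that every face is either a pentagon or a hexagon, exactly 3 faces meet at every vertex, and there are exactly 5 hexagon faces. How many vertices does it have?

30

Let x be the number of pentagons; then F = 5 + x.
Edge–face incidences: 2E = 6·5 + 5·x = 30 + 5x.
Every vertex has degree 3, so 3V = 2E.
Euler: V − E + F = 2 ⇒ (2E)/3 − E + (5 + x) = 2.
Multiply by 6: 2·(2E) − 3·(2E) + 6·(5 + x) = 12, i.e. 30 + 6x − (30 + 5x) = 12.
Collecting terms: x = 12.
Then 2E = 30 + 5·12 = 90, so E = 45, V = 2E/3 = 30, F = 5 + 12 = 17.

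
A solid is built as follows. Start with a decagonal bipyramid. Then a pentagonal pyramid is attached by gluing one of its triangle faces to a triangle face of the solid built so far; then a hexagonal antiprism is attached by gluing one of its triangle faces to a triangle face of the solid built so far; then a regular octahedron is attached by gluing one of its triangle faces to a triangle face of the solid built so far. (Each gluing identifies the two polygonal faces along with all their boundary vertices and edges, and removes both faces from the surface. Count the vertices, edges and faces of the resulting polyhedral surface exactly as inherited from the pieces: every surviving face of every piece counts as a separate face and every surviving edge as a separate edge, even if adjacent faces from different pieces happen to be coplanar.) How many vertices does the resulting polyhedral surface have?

27

A decagonal bipyramid: V=12, E=30, F=20.
Attach a pentagonal pyramid (V=6, E=10, F=6) along a 3-gon: merge 3 vertices and 3 edges, delete both glued faces → V=15, E=37, F=24.
Attach a hexagonal antiprism (V=12, E=24, F=14) along a 3-gon: merge 3 vertices and 3 edges, delete both glued faces → V=24, E=58, F=36.
Attach a regular octahedron (V=6, E=12, F=8) along a 3-gon: merge 3 vertices and 3 edges, delete both glued faces → V=27, E=67, F=42.
Check: V − E + F = 27 − 67 + 42 = 2.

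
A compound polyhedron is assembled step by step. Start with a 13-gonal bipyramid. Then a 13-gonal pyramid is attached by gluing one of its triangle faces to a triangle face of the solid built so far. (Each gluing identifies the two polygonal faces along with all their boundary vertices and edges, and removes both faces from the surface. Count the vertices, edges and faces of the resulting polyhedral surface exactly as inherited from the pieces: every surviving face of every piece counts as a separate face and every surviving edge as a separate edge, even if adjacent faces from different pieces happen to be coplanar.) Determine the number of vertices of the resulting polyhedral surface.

A 13-gonal bipyramid: V=15, E=39, F=26.
Attach a 13-gonal pyramid (V=14, E=26, F=14) along a 3-gon: merge 3 vertices and 3 edges, delete both glued faces → V=26, E=62, F=38.
Check: V − E + F = 26 − 62 + 38 = 2.

26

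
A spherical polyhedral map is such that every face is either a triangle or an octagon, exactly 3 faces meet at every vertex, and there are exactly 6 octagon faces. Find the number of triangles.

8

Let x be the number of triangles; then F = 6 + x.
Edge–face incidences: 2E = 8·6 + 3·x = 48 + 3x.
Every vertex has degree 3, so 3V = 2E.
Euler: V − E + F = 2 ⇒ (2E)/3 − E + (6 + x) = 2.
Multiply by 6: 2·(2E) − 3·(2E) + 6·(6 + x) = 12, i.e. 36 + 6x − (48 + 3x) = 12.
Collecting terms: 3x − 12 = 12, so 3x = 24, so x = 8.
Then 2E = 48 + 3·8 = 72, so E = 36, V = 2E/3 = 24, F = 6 + 8 = 14.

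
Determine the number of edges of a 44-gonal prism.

132

A prism on an n-gon has two n-gon bases and n rectangular sides: V = 2·44 = 88, E = 3·44 = 132, F = 44 + 2 = 46.
Check: V − E + F = 88 − 132 + 46 = 2.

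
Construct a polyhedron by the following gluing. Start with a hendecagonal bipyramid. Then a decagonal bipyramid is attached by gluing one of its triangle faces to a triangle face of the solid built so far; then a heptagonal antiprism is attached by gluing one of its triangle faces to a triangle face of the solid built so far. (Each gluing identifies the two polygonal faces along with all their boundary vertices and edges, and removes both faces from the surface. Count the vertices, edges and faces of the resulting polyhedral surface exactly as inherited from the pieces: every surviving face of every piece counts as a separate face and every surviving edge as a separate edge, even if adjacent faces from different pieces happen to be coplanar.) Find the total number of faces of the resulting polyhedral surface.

A hendecagonal bipyramid: V=13, E=33, F=22.
Attach a decagonal bipyramid (V=12, E=30, F=20) along a 3-gon: merge 3 vertices and 3 edges, delete both glued faces → V=22, E=60, F=40.
Attach a heptagonal antiprism (V=14, E=28, F=16) along a 3-gon: merge 3 vertices and 3 edges, delete both glued faces → V=33, E=85, F=54.
Check: V − E + F = 33 − 85 + 54 = 2.

54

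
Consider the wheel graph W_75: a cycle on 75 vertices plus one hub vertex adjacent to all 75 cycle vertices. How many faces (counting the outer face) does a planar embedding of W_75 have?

W_75 has V = 75 + 1 = 76 vertices and E = 2·75 = 150 edges.
By Euler's formula F = 2 − V + E = 2 − 76 + 150 = 76.

76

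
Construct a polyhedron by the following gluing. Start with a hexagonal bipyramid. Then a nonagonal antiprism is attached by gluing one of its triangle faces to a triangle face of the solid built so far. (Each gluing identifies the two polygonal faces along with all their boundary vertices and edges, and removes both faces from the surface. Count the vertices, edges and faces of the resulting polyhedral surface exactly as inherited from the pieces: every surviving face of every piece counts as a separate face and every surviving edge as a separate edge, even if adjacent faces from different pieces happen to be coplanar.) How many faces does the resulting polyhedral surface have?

30

A hexagonal bipyramid: V=8, E=18, F=12.
Attach a nonagonal antiprism (V=18, E=36, F=20) along a 3-gon: merge 3 vertices and 3 edges, delete both glued faces → V=23, E=51, F=30.
Check: V − E + F = 23 − 51 + 30 = 2.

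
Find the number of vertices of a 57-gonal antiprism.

An antiprism on an n-gon has two n-gon caps and 2n triangles: V = 2·57 = 114, E = 4·57 = 228, F = 2·57 + 2 = 116.

114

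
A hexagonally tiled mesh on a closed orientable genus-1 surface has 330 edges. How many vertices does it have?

χ = 2 − 2·1 = 0, and every face is a hexagon so 6F = 2E.
F = 2E/6 = 110. Then V = 0 + E − F = 0 + 330 − 110 = 220.

220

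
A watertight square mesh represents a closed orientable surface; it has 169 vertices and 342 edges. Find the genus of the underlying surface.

Every face is a square and each edge borders two faces, so 4F = 2·342, giving F = 171.
χ = V − E + F = 169 − 342 + 171 = -2.
For a closed orientable surface χ = 2 − 2g, so g = (2 − (-2))/2 = 2.

2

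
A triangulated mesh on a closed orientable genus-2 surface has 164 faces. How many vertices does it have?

80

χ = 2 − 2·2 = -2, and every face is a triangle so 3F = 2E.
E = 3·164/2 = 246. Then V = -2 + E − F = -2 + 246 − 164 = 80.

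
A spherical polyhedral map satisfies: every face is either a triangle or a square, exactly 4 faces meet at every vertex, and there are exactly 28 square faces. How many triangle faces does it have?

8

Let x be the number of triangles; then F = 28 + x.
Edge–face incidences: 2E = 4·28 + 3·x = 112 + 3x.
Every vertex has degree 4, so 4V = 2E.
Euler: V − E + F = 2 ⇒ (2E)/4 − E + (28 + x) = 2.
Multiply by 8: 2·(2E) − 4·(2E) + 8·(28 + x) = 16, i.e. 224 + 8x − 2·(112 + 3x) = 16.
Collecting terms: 2x = 16, so x = 8.
Then 2E = 112 + 3·8 = 136, so E = 68, V = 2E/4 = 34, F = 28 + 8 = 36.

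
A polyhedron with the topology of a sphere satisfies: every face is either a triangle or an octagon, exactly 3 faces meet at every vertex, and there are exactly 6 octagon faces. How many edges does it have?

Let x be the number of triangles; then F = 6 + x.
Edge–face incidences: 2E = 8·6 + 3·x = 48 + 3x.
Every vertex has degree 3, so 3V = 2E.
Euler: V − E + F = 2 ⇒ (2E)/3 − E + (6 + x) = 2.
Multiply by 6: 2·(2E) − 3·(2E) + 6·(6 + x) = 12, i.e. 36 + 6x − (48 + 3x) = 12.
Collecting terms: 3x − 12 = 12, so 3x = 24, so x = 8.
Then 2E = 48 + 3·8 = 72, so E = 36, V = 2E/3 = 24, F = 6 + 8 = 14.

36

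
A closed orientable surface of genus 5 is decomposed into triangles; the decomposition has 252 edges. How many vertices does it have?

χ = 2 − 2·5 = -8, and every face is a triangle so 3F = 2E.
F = 2E/3 = 168. Then V = -8 + E − F = -8 + 252 − 168 = 76.

76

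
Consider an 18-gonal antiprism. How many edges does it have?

72

An antiprism on an n-gon has two n-gon caps and 2n triangles: V = 2·18 = 36, E = 4·18 = 72, F = 2·18 + 2 = 38.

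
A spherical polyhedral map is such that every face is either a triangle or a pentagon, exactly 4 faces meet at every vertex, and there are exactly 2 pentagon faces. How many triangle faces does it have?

10

Let x be the number of triangles; then F = 2 + x.
Edge–face incidences: 2E = 5·2 + 3·x = 10 + 3x.
Every vertex has degree 4, so 4V = 2E.
Euler: V − E + F = 2 ⇒ (2E)/4 − E + (2 + x) = 2.
Multiply by 8: 2·(2E) − 4·(2E) + 8·(2 + x) = 16, i.e. 16 + 8x − 2·(10 + 3x) = 16.
Collecting terms: 2x − 4 = 16, so 2x = 20, so x = 10.
Then 2E = 10 + 3·10 = 40, so E = 20, V = 2E/4 = 10, F = 2 + 10 = 12.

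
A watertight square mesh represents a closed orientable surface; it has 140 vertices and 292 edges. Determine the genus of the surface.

4

Every face is a square and each edge borders two faces, so 4F = 2·292, giving F = 146.
χ = V − E + F = 140 − 292 + 146 = -6.
For a closed orientable surface χ = 2 − 2g, so g = (2 − (-6))/2 = 4.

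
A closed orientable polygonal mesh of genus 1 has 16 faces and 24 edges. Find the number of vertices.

For a closed orientable surface of genus 1, χ = 2 − 2·1 = 0.
V = 0 + E − F = 0 + 24 − 16 = 8.

8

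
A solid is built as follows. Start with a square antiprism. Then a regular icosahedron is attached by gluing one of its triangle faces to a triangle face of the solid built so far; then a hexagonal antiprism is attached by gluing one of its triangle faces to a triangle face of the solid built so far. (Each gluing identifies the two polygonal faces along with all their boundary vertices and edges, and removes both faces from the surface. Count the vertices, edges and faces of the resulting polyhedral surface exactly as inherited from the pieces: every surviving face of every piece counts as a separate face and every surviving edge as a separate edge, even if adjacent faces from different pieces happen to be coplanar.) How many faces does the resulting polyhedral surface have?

A square antiprism: V=8, E=16, F=10.
Attach a regular icosahedron (V=12, E=30, F=20) along a 3-gon: merge 3 vertices and 3 edges, delete both glued faces → V=17, E=43, F=28.
Attach a hexagonal antiprism (V=12, E=24, F=14) along a 3-gon: merge 3 vertices and 3 edges, delete both glued faces → V=26, E=64, F=40.
Check: V − E + F = 26 − 64 + 40 = 2.

40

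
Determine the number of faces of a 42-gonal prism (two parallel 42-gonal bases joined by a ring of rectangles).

A prism on an n-gon has two n-gon bases and n rectangular sides: V = 2·42 = 84, E = 3·42 = 126, F = 42 + 2 = 44.
Check: V − E + F = 84 − 126 + 44 = 2.

44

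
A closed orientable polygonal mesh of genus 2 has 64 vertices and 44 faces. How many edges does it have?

For a closed orientable surface of genus 2, χ = 2 − 2·2 = -2.
E = V + F − (-2) = 64 + 44 − (-2) = 110.

110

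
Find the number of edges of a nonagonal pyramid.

18

A pyramid on an n-gon base has one n-gon and n triangles: V = 9 + 1 = 10, E = 2·9 = 18, F = 9 + 1 = 10.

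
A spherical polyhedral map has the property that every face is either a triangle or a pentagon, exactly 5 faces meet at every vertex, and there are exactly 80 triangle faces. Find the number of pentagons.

12

Let x be the number of pentagons; then F = 80 + x.
Edge–face incidences: 2E = 3·80 + 5·x = 240 + 5x.
Every vertex has degree 5, so 5V = 2E.
Euler: V − E + F = 2 ⇒ (2E)/5 − E + (80 + x) = 2.
Multiply by 10: 2·(2E) − 5·(2E) + 10·(80 + x) = 20, i.e. 800 + 10x − 3·(240 + 5x) = 20.
Collecting terms: −5x + 80 = 20, so −5x = −60, so x = 12.
Then 2E = 240 + 5·12 = 300, so E = 150, V = 2E/5 = 60, F = 80 + 12 = 92.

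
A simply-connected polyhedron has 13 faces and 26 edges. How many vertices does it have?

15

Here V − E + F = 2.
V = 2 + E − F = 2 + 26 − 13 = 15.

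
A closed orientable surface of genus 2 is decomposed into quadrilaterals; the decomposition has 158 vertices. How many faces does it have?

160

χ = 2 − 2·2 = -2, and every face is a square so 4F = 2E.
V − E + F = -2 with E = 4F/2 gives 158 − (4/2 − 1)·F = -2, so F = 160 and E = 320.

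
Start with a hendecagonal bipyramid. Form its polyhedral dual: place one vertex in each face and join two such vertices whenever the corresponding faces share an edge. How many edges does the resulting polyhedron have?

33

The base solid has V = 13, E = 33, F = 22.
The dual swaps V and F and preserves E: V′ = F = 22, E′ = E = 33, F′ = V = 13.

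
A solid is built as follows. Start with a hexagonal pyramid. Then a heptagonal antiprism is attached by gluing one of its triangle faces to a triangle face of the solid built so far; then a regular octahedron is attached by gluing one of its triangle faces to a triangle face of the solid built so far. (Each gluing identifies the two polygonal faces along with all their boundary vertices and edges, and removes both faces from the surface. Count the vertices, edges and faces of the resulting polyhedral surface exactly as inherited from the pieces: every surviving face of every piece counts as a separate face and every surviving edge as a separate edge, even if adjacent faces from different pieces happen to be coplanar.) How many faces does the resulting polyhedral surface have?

27

A hexagonal pyramid: V=7, E=12, F=7.
Attach a heptagonal antiprism (V=14, E=28, F=16) along a 3-gon: merge 3 vertices and 3 edges, delete both glued faces → V=18, E=37, F=21.
Attach a regular octahedron (V=6, E=12, F=8) along a 3-gon: merge 3 vertices and 3 edges, delete both glued faces → V=21, E=46, F=27.
Check: V − E + F = 21 − 46 + 27 = 2.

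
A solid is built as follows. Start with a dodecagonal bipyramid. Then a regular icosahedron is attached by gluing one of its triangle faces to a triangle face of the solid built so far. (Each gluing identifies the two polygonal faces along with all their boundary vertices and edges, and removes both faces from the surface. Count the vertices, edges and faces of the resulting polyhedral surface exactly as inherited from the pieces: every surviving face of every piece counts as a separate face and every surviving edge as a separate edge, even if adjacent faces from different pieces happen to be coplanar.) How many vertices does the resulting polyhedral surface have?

A dodecagonal bipyramid: V=14, E=36, F=24.
Attach a regular icosahedron (V=12, E=30, F=20) along a 3-gon: merge 3 vertices and 3 edges, delete both glued faces → V=23, E=63, F=42.
Check: V − E + F = 23 − 63 + 42 = 2.

23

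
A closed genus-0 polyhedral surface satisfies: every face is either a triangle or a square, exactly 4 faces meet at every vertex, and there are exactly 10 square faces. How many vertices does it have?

Let x be the number of triangles; then F = 10 + x.
Edge–face incidences: 2E = 4·10 + 3·x = 40 + 3x.
Every vertex has degree 4, so 4V = 2E.
Euler: V − E + F = 2 ⇒ (2E)/4 − E + (10 + x) = 2.
Multiply by 8: 2·(2E) − 4·(2E) + 8·(10 + x) = 16, i.e. 80 + 8x − 2·(40 + 3x) = 16.
Collecting terms: 2x = 16, so x = 8.
Then 2E = 40 + 3·8 = 64, so E = 32, V = 2E/4 = 16, F = 10 + 8 = 18.

16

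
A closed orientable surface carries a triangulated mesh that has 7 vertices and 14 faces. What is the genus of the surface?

1

Every face is a triangle, so 2E = 3·14 = 42, giving E = 21.
χ = V − E + F = 7 − 21 + 14 = 0.
For a closed orientable surface χ = 2 − 2g, so g = (2 − (0))/2 = 1.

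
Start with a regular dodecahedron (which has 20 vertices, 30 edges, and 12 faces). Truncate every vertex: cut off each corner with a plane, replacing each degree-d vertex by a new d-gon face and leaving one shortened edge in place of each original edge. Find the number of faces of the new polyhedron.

32

Truncation replaces each original edge-end by a new vertex, so V′ = 2E = 60.
Each original edge survives, and each old vertex of degree d contributes d new edges; summing degrees gives Σd = 2E, so E′ = E + 2E = 3E = 90.
Each original face survives and each original vertex becomes one new face: F′ = F + V = 32.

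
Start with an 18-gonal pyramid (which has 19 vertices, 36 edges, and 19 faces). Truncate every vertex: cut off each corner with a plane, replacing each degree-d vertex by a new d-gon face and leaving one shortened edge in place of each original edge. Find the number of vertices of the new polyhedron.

Truncation replaces each original edge-end by a new vertex, so V′ = 2E = 72.
Each original edge survives, and each old vertex of degree d contributes d new edges; summing degrees gives Σd = 2E, so E′ = E + 2E = 3E = 108.
Each original face survives and each original vertex becomes one new face: F′ = F + V = 38.

72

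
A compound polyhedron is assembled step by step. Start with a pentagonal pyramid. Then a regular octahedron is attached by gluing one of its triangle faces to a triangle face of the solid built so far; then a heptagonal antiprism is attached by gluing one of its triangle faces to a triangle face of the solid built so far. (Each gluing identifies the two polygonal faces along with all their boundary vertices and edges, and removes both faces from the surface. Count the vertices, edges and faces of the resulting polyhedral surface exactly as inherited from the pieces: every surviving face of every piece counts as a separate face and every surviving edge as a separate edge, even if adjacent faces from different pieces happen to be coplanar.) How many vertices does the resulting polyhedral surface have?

20

A pentagonal pyramid: V=6, E=10, F=6.
Attach a regular octahedron (V=6, E=12, F=8) along a 3-gon: merge 3 vertices and 3 edges, delete both glued faces → V=9, E=19, F=12.
Attach a heptagonal antiprism (V=14, E=28, F=16) along a 3-gon: merge 3 vertices and 3 edges, delete both glued faces → V=20, E=44, F=26.
Check: V − E + F = 20 − 44 + 26 = 2.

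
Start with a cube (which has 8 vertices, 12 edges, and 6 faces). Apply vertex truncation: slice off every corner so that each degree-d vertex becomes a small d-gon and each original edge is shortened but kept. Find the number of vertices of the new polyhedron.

Truncation replaces each original edge-end by a new vertex, so V′ = 2E = 24.
Each original edge survives, and each old vertex of degree d contributes d new edges; summing degrees gives Σd = 2E, so E′ = E + 2E = 3E = 36.
Each original face survives and each original vertex becomes one new face: F′ = F + V = 14.

24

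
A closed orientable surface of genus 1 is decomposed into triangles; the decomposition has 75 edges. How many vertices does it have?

25

χ = 2 − 2·1 = 0, and every face is a triangle so 3F = 2E.
F = 2E/3 = 50. Then V = 0 + E − F = 0 + 75 − 50 = 25.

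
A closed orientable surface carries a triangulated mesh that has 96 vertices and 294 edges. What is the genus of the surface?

2

Every face is a triangle and each edge borders two faces, so 3F = 2·294, giving F = 196.
χ = V − E + F = 96 − 294 + 196 = -2.
For a closed orientable surface χ = 2 − 2g, so g = (2 − (-2))/2 = 2.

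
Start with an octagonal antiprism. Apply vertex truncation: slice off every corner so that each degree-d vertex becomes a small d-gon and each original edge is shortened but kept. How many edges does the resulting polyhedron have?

96

The base solid has V = 16, E = 32, F = 18.
Truncation replaces each original edge-end by a new vertex, so V′ = 2E = 64.
Each original edge survives, and each old vertex of degree d contributes d new edges; summing degrees gives Σd = 2E, so E′ = E + 2E = 3E = 96.
Each original face survives and each original vertex becomes one new face: F′ = F + V = 34.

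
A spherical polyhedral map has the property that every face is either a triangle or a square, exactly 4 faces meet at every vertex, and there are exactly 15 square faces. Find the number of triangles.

Let x be the number of triangles; then F = 15 + x.
Edge–face incidences: 2E = 4·15 + 3·x = 60 + 3x.
Every vertex has degree 4, so 4V = 2E.
Euler: V − E + F = 2 ⇒ (2E)/4 − E + (15 + x) = 2.
Multiply by 8: 2·(2E) − 4·(2E) + 8·(15 + x) = 16, i.e. 120 + 8x − 2·(60 + 3x) = 16.
Collecting terms: 2x = 16, so x = 8.
Then 2E = 60 + 3·8 = 84, so E = 42, V = 2E/4 = 21, F = 15 + 8 = 23.

8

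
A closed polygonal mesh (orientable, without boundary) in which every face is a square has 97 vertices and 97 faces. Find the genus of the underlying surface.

1

Every face is a square, so 2E = 4·97 = 388, giving E = 194.
χ = V − E + F = 97 − 194 + 97 = 0.
For a closed orientable surface χ = 2 − 2g, so g = (2 − (0))/2 = 1.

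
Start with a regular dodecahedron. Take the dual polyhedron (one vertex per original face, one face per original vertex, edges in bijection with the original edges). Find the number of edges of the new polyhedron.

The base solid has V = 20, E = 30, F = 12.
The dual swaps V and F and preserves E: V′ = F = 12, E′ = E = 30, F′ = V = 20.

30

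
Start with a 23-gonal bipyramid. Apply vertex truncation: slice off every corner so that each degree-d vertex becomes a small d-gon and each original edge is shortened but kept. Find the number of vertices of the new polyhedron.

138

The base solid has V = 25, E = 69, F = 46.
Truncation replaces each original edge-end by a new vertex, so V′ = 2E = 138.
Each original edge survives, and each old vertex of degree d contributes d new edges; summing degrees gives Σd = 2E, so E′ = E + 2E = 3E = 207.
Each original face survives and each original vertex becomes one new face: F′ = F + V = 71.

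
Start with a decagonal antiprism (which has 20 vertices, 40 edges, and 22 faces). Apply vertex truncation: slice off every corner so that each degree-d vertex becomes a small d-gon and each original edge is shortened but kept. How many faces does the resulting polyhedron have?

Truncation replaces each original edge-end by a new vertex, so V′ = 2E = 80.
Each original edge survives, and each old vertex of degree d contributes d new edges; summing degrees gives Σd = 2E, so E′ = E + 2E = 3E = 120.
Each original face survives and each original vertex becomes one new face: F′ = F + V = 42.

42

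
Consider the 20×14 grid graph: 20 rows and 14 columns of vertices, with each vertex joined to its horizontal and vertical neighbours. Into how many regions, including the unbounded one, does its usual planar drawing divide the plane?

The grid has V = 20·14 = 280 vertices and E = 20·13 + 14·19 = 526 edges.
F = 2 − V + E = 2 − 280 + 526 = 248.

248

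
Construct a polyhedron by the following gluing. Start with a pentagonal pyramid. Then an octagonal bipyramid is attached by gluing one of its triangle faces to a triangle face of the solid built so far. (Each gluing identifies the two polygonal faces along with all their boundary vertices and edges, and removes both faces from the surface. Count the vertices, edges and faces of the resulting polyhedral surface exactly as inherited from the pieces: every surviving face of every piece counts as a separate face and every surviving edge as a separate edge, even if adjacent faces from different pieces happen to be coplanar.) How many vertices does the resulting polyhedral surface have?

A pentagonal pyramid: V=6, E=10, F=6.
Attach an octagonal bipyramid (V=10, E=24, F=16) along a 3-gon: merge 3 vertices and 3 edges, delete both glued faces → V=13, E=31, F=20.
Check: V − E + F = 13 − 31 + 20 = 2.

13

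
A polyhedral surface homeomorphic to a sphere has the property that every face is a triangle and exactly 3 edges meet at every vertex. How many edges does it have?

Each face has 3 edges and each edge borders two faces, so 2E = 3F.
Each vertex has degree 3, so 3V = 2E and hence V = 3F/3.
Euler: V − E + F = 2 ⇒ (3F/3) − (3F/2) + F = 2.
Multiply by 6: (6 − 9 + 6)F = 12, i.e. 3F = 12.
So F = 4, E = 3·4/2 = 6, V = 3·4/3 = 4.

6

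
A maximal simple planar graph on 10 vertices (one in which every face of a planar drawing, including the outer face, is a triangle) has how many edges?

24

In a plane triangulation 3F = 2E and V − E + F = 2, so E = 3V − 6 = 3·10 − 6 = 24.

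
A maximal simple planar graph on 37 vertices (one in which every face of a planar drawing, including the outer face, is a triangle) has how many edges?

In a plane triangulation 3F = 2E and V − E + F = 2, so E = 3V − 6 = 3·37 − 6 = 105.

105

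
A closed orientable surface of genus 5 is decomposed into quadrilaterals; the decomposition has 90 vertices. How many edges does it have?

χ = 2 − 2·5 = -8, and every face is a square so 4F = 2E.
V − E + F = -8 with E = 4F/2 gives 90 − (4/2 − 1)·F = -8, so F = 98 and E = 196.

196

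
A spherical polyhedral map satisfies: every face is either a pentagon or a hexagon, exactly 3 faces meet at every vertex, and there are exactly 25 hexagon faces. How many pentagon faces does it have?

12

Let x be the number of pentagons; then F = 25 + x.
Edge–face incidences: 2E = 6·25 + 5·x = 150 + 5x.
Every vertex has degree 3, so 3V = 2E.
Euler: V − E + F = 2 ⇒ (2E)/3 − E + (25 + x) = 2.
Multiply by 6: 2·(2E) − 3·(2E) + 6·(25 + x) = 12, i.e. 150 + 6x − (150 + 5x) = 12.
Collecting terms: x = 12.
Then 2E = 150 + 5·12 = 210, so E = 105, V = 2E/3 = 70, F = 25 + 12 = 37.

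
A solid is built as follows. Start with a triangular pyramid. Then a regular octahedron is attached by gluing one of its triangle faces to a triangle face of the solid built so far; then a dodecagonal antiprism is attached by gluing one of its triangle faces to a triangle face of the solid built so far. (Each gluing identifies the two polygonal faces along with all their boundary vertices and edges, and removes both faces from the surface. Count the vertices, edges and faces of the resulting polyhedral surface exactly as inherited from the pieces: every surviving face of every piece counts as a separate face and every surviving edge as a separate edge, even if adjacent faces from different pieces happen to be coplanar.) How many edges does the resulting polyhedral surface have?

60

A triangular pyramid: V=4, E=6, F=4.
Attach a regular octahedron (V=6, E=12, F=8) along a 3-gon: merge 3 vertices and 3 edges, delete both glued faces → V=7, E=15, F=10.
Attach a dodecagonal antiprism (V=24, E=48, F=26) along a 3-gon: merge 3 vertices and 3 edges, delete both glued faces → V=28, E=60, F=34.
Check: V − E + F = 28 − 60 + 34 = 2.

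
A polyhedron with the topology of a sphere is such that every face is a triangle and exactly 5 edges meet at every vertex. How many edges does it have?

Each face has 3 edges and each edge borders two faces, so 2E = 3F.
Each vertex has degree 5, so 5V = 2E and hence V = 3F/5.
Euler: V − E + F = 2 ⇒ (3F/5) − (3F/2) + F = 2.
Multiply by 10: (6 − 15 + 10)F = 20, i.e. 1F = 20.
So F = 20, E = 3·20/2 = 30, V = 3·20/5 = 12.

30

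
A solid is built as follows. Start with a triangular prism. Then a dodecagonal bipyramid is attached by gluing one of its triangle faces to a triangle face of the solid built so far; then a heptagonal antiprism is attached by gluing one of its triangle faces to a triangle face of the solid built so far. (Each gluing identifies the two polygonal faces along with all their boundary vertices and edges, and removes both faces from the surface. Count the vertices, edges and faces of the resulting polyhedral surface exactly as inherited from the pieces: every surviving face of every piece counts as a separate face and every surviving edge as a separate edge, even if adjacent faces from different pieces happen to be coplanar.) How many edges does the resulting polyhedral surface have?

67

A triangular prism: V=6, E=9, F=5.
Attach a dodecagonal bipyramid (V=14, E=36, F=24) along a 3-gon: merge 3 vertices and 3 edges, delete both glued faces → V=17, E=42, F=27.
Attach a heptagonal antiprism (V=14, E=28, F=16) along a 3-gon: merge 3 vertices and 3 edges, delete both glued faces → V=28, E=67, F=41.
Check: V − E + F = 28 − 67 + 41 = 2.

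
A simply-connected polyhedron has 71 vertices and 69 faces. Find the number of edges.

138

Here V − E + F = 2.
E = V + F − (2) = 71 + 69 − (2) = 138.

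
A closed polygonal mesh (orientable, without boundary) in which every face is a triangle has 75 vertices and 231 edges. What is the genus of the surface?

Every face is a triangle and each edge borders two faces, so 3F = 2·231, giving F = 154.
χ = V − E + F = 75 − 231 + 154 = -2.
For a closed orientable surface χ = 2 − 2g, so g = (2 − (-2))/2 = 2.

2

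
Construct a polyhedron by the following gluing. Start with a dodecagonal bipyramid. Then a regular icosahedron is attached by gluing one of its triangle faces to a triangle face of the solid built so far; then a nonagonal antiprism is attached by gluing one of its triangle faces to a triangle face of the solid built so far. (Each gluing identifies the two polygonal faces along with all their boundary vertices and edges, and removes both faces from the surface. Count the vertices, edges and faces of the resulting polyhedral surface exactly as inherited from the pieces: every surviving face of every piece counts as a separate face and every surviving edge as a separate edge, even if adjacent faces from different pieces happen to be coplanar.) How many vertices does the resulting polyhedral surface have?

38

A dodecagonal bipyramid: V=14, E=36, F=24.
Attach a regular icosahedron (V=12, E=30, F=20) along a 3-gon: merge 3 vertices and 3 edges, delete both glued faces → V=23, E=63, F=42.
Attach a nonagonal antiprism (V=18, E=36, F=20) along a 3-gon: merge 3 vertices and 3 edges, delete both glued faces → V=38, E=96, F=60.
Check: V − E + F = 38 − 96 + 60 = 2.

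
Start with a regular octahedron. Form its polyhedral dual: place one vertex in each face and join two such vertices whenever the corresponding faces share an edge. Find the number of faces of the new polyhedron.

The base solid has V = 6, E = 12, F = 8.
The dual swaps V and F and preserves E: V′ = F = 8, E′ = E = 12, F′ = V = 6.

6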